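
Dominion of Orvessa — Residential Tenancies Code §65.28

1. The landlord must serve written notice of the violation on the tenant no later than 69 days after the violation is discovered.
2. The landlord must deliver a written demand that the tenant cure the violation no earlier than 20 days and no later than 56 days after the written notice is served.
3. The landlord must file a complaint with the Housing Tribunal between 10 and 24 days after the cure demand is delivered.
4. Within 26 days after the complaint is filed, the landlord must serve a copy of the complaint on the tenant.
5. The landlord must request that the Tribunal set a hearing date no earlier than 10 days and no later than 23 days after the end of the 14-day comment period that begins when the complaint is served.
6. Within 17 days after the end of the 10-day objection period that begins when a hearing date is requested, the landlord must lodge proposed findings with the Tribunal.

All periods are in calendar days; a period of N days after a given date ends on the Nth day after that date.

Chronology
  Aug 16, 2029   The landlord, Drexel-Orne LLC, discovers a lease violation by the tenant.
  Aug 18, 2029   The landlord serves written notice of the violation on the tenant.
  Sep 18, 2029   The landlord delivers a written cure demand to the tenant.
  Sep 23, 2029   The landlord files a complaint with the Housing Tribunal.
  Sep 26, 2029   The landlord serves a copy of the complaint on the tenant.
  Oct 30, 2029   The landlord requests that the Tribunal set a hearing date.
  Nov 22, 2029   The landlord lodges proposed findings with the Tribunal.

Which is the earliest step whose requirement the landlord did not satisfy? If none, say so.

(1) due by Aug 16, 2029 + 69 days = Oct 24, 2029; done Aug 18, 2029 — timely.
(2) the permitted window runs from Aug 18, 2029 + 20 = Sep 7, 2029 to Aug 18, 2029 + 56 = Oct 13, 2029; Sep 18, 2029 falls inside that range.
(3) the permitted window runs from Sep 18, 2029 + 10 = Sep 28, 2029 to Sep 18, 2029 + 24 = Oct 12, 2029; done Sep 23, 2029 — 5 days before the window opened.

Step 3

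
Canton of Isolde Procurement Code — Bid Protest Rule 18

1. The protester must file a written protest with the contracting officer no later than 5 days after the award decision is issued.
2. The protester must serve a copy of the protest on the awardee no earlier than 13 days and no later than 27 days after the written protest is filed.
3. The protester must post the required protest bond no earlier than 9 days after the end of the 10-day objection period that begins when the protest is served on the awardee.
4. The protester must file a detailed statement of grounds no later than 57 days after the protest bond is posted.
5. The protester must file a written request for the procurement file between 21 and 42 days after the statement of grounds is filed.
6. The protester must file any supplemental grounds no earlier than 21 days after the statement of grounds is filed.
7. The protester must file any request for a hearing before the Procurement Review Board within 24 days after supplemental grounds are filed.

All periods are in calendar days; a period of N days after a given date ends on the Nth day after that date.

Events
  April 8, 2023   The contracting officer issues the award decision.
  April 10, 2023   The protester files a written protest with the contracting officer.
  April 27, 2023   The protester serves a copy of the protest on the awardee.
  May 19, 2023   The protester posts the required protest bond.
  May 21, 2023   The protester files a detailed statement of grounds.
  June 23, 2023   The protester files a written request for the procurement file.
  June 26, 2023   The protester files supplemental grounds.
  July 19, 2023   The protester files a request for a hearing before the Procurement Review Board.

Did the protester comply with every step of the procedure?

Yes

(1) due by April 8, 2023 + 5 days = April 13, 2023; completed April 10, 2023, before the deadline.
(2) the permitted window runs from April 10, 2023 + 13 = April 23, 2023 to April 10, 2023 + 27 = May 7, 2023; done April 27, 2023 — within the window.
(3) permitted from May 7, 2023 + 9 days = May 16, 2023 onward; May 19, 2023 is on or after that date.
(4) due by May 19, 2023 + 57 days = July 15, 2023; done May 21, 2023 — timely.
(5) the permitted window runs from May 21, 2023 + 21 = June 11, 2023 to May 21, 2023 + 42 = July 2, 2023; done June 23, 2023, which is between those dates.
(6) permitted from May 21, 2023 + 21 days = June 11, 2023 onward; June 26, 2023 is on or after that date.
(7) due by June 26, 2023 + 24 days = July 20, 2023; done July 19, 2023 — timely.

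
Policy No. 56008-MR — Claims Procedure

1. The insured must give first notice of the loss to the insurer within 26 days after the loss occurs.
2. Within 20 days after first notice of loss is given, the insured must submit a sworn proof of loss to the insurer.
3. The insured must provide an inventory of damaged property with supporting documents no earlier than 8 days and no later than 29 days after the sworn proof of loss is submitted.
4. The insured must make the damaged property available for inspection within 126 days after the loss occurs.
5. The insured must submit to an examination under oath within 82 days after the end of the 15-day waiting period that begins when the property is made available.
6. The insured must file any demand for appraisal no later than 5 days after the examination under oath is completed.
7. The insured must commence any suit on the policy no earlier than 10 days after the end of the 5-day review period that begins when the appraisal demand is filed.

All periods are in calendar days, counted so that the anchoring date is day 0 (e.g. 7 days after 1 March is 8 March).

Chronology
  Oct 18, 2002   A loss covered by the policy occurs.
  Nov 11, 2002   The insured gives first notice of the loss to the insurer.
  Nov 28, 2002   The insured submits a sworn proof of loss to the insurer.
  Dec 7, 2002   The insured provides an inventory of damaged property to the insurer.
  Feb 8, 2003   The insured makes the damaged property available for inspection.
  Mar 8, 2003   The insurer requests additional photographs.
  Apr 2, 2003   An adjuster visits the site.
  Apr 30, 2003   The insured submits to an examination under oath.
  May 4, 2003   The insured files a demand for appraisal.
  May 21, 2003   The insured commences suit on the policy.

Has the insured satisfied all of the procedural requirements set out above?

Yes

(1) due by Oct 18, 2002 + 26 days = Nov 13, 2002; Nov 11, 2002 is within that limit.
(2) due by Nov 11, 2002 + 20 days = Dec 1, 2002; done Nov 28, 2002 — timely.
(3) the permitted window runs from Nov 28, 2002 + 8 = Dec 6, 2002 to Nov 28, 2002 + 29 = Dec 27, 2002; done Dec 7, 2002, which is between those dates.
(4) due by Oct 18, 2002 + 126 days = Feb 21, 2003; Feb 8, 2003 is within that limit.
(5) due by Feb 23, 2003 + 82 days = May 16, 2003; completed Apr 30, 2003, before the deadline.
(6) due by Apr 30, 2003 + 5 days = May 5, 2003; completed May 4, 2003, before the deadline.
(7) permitted from May 9, 2003 + 10 days = May 19, 2003 onward; May 21, 2003 is on or after that date.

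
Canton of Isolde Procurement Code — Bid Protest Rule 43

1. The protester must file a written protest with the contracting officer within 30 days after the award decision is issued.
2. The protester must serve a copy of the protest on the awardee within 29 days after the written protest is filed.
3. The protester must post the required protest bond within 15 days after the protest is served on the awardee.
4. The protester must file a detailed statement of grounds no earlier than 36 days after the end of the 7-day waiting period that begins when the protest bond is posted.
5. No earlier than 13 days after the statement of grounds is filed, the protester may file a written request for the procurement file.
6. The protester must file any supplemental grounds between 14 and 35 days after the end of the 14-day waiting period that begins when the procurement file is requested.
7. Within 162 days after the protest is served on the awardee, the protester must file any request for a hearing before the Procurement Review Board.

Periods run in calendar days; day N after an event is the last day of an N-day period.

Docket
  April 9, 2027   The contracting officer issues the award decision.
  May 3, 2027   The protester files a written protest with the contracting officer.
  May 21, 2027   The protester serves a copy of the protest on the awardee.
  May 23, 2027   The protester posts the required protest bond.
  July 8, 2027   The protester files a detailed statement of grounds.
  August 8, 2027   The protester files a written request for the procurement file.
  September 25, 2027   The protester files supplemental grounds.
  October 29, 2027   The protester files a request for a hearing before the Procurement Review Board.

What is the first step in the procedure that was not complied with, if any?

(1) due by April 9, 2027 + 30 days = May 9, 2027; done May 3, 2027 — timely.
(2) due by May 3, 2027 + 29 days = June 1, 2027; done May 21, 2027 — timely.
(3) due by May 21, 2027 + 15 days = June 5, 2027; completed May 23, 2027, before the deadline.
(4) permitted from May 30, 2027 + 36 days = July 5, 2027 onward; July 8, 2027 is on or after that date.
(5) permitted from July 8, 2027 + 13 days = July 21, 2027 onward; done August 8, 2027 — permitted.
(6) the permitted window runs from August 22, 2027 + 14 = September 5, 2027 to August 22, 2027 + 35 = September 26, 2027; done September 25, 2027 — within the window.
(7) due by May 21, 2027 + 162 days = October 30, 2027; completed October 29, 2027, before the deadline.

None — every step was satisfied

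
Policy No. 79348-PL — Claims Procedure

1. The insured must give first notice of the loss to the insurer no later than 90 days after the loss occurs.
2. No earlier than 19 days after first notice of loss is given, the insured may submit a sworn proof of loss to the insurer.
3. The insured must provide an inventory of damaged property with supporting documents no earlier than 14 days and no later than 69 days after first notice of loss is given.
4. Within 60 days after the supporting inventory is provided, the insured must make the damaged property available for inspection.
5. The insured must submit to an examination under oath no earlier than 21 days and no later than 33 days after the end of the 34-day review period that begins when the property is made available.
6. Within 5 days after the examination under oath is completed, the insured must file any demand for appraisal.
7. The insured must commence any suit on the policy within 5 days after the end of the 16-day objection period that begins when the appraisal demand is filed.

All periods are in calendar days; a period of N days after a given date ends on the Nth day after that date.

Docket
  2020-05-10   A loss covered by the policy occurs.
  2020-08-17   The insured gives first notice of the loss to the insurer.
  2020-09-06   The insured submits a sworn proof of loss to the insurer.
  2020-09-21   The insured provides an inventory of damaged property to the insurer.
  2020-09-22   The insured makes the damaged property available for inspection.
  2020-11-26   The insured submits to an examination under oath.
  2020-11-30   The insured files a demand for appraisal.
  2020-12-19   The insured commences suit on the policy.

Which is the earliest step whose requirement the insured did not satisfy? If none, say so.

Step 1

Step 1 — counting 90 days from 2020-05-10 (when the loss occurs) gives a deadline of 2020-08-08; done 2020-08-17 — 9 days late.
Later steps need not be reached.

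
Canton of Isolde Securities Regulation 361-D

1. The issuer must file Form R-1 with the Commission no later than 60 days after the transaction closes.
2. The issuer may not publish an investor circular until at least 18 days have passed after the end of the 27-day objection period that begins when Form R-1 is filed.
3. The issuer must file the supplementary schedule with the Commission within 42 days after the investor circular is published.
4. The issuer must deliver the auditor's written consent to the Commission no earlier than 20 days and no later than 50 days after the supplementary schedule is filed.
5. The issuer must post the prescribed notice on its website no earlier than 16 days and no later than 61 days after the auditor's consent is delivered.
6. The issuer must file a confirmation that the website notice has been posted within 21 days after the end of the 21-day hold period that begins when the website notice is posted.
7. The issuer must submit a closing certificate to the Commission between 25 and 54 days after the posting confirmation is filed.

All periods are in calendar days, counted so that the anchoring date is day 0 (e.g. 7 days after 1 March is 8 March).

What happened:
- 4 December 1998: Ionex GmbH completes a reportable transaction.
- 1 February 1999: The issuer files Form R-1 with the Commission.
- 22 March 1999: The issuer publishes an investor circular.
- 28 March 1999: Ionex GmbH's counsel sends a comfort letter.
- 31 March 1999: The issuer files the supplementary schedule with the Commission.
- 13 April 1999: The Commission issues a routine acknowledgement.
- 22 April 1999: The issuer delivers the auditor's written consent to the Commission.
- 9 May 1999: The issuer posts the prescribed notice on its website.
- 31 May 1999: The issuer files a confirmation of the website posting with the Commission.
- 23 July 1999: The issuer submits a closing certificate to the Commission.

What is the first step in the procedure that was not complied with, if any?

None — every step was satisfied

(1) due by 4 December 1998 + 60 days = 2 February 1999; done 1 February 1999 — timely.
(2) permitted from 28 February 1999 + 18 days = 18 March 1999 onward; done 22 March 1999, after the minimum wait.
(3) due by 22 March 1999 + 42 days = 3 May 1999; completed 31 March 1999, before the deadline.
(4) the permitted window runs from 31 March 1999 + 20 = 20 April 1999 to 31 March 1999 + 50 = 20 May 1999; done 22 April 1999, which is between those dates.
(5) the permitted window runs from 22 April 1999 + 16 = 8 May 1999 to 22 April 1999 + 61 = 22 June 1999; done 9 May 1999, which is between those dates.
(6) due by 30 May 1999 + 21 days = 20 June 1999; completed 31 May 1999, before the deadline.
(7) the permitted window runs from 31 May 1999 + 25 = 25 June 1999 to 31 May 1999 + 54 = 24 July 1999; 23 July 1999 falls inside that range.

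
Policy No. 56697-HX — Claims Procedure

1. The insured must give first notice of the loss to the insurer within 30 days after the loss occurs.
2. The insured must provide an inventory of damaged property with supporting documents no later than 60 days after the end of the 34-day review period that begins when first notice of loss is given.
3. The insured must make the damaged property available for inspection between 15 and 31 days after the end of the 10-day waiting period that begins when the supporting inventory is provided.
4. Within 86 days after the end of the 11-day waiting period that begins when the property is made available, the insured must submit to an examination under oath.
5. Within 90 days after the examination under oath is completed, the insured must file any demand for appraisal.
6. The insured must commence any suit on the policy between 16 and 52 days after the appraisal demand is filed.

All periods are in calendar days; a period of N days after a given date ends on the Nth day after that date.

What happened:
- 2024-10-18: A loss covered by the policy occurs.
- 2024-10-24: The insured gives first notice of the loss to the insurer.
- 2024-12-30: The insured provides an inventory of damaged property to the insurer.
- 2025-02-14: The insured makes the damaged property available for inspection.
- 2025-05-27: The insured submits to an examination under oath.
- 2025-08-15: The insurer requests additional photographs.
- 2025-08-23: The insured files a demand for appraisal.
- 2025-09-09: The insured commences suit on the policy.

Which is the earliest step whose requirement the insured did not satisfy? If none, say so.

Step 3

(1) due by 2024-10-18 + 30 days = 2024-11-17; 2024-10-24 is within that limit.
(2) due by 2024-11-27 + 60 days = 2025-01-26; 2024-12-30 is within that limit.
(3) the permitted window runs from 2025-01-09 + 15 = 2025-01-24 to 2025-01-09 + 31 = 2025-02-09; done 2025-02-14 — 5 days after the window closed.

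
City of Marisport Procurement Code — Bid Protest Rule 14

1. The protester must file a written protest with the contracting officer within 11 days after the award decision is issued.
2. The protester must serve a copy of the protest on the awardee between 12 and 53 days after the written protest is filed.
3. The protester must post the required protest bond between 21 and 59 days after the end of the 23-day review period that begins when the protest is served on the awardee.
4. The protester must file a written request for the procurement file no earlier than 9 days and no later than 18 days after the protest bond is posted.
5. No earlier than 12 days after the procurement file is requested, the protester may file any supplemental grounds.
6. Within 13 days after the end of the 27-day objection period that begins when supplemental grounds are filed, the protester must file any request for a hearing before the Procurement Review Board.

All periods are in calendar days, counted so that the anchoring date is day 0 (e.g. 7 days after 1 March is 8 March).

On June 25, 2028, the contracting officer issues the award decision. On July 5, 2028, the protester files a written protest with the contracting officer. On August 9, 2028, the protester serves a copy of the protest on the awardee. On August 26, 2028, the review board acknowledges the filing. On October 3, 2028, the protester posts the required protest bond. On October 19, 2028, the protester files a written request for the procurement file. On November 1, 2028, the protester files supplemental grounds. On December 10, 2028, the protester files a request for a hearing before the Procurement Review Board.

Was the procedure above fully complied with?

Step 1: 11 days after June 25, 2028 (when the award decision is issued) is July 6, 2028; July 5, 2028 is within that limit.
Step 2: the window is 12–53 days after July 5, 2028 (when the written protest is filed), so July 17, 2028 through August 27, 2028; done August 9, 2028 — within the window.
Step 3: the window is 21–59 days after September 1, 2028 (end of the 23-day review period, which began when the protest is served on the awardee on August 9, 2028), so September 22, 2028 through October 30, 2028; done October 3, 2028, which is between those dates.
Step 4: the window is 9–18 days after October 3, 2028 (when the protest bond is posted), so October 12, 2028 through October 21, 2028; done October 19, 2028 — within the window.
Step 5: the earliest permitted date is 12 days after October 19, 2028 (when the procurement file is requested), i.e. October 31, 2028; done November 1, 2028 — permitted.
Step 6: 13 days after November 28, 2028 (end of the 27-day objection period, which began when supplemental grounds are filed on November 1, 2028) is December 11, 2028; December 10, 2028 is within that limit.

Yes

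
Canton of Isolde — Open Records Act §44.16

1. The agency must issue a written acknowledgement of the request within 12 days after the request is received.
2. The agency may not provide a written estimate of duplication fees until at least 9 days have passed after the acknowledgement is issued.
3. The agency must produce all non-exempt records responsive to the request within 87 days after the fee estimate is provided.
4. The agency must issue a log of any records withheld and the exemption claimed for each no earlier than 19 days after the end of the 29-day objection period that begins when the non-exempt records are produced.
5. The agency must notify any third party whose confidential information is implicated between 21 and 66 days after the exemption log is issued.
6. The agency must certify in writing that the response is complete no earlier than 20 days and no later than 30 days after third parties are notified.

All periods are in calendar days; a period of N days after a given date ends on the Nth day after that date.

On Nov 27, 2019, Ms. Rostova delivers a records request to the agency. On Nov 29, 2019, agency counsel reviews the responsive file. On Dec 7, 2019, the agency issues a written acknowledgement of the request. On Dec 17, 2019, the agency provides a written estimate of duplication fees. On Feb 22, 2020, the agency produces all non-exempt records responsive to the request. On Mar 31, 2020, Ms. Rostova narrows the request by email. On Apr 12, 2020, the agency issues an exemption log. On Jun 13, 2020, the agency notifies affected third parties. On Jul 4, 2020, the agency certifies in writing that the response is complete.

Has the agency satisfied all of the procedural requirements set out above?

(1) due by Nov 27, 2019 + 12 days = Dec 9, 2019; Dec 7, 2019 is within that limit.
(2) permitted from Dec 7, 2019 + 9 days = Dec 16, 2019 onward; done Dec 17, 2019, after the minimum wait.
(3) due by Dec 17, 2019 + 87 days = Mar 13, 2020; Feb 22, 2020 is within that limit.
(4) permitted from Mar 22, 2020 + 19 days = Apr 10, 2020 onward; done Apr 12, 2020, after the minimum wait.
(5) the permitted window runs from Apr 12, 2020 + 21 = May 3, 2020 to Apr 12, 2020 + 66 = Jun 17, 2020; done Jun 13, 2020, which is between those dates.
(6) the permitted window runs from Jun 13, 2020 + 20 = Jul 3, 2020 to Jun 13, 2020 + 30 = Jul 13, 2020; Jul 4, 2020 falls inside that range.

Yes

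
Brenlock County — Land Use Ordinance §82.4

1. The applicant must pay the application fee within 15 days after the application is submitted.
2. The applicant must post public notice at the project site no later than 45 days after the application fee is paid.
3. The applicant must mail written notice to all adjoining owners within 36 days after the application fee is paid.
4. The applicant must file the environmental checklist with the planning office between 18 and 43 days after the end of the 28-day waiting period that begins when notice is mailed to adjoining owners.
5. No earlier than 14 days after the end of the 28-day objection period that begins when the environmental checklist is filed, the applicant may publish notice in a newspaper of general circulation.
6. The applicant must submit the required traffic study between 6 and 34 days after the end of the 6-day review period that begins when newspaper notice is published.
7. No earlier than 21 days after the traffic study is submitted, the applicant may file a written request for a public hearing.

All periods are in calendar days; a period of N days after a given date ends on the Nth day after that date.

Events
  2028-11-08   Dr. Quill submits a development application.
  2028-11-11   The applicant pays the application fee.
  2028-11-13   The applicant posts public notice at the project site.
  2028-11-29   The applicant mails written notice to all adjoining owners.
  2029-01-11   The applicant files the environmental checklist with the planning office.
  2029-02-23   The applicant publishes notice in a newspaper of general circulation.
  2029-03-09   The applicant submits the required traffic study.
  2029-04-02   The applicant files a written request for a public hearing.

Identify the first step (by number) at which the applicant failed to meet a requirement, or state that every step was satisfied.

(1) due by 2028-11-08 + 15 days = 2028-11-23; completed 2028-11-11, before the deadline.
(2) due by 2028-11-11 + 45 days = 2028-12-26; completed 2028-11-13, before the deadline.
(3) due by 2028-11-11 + 36 days = 2028-12-17; completed 2028-11-29, before the deadline.
(4) the permitted window runs from 2028-12-27 + 18 = 2029-01-14 to 2028-12-27 + 43 = 2029-02-08; done 2029-01-11 — 3 days before the window opened.
That is the first point of non-compliance.

Step 4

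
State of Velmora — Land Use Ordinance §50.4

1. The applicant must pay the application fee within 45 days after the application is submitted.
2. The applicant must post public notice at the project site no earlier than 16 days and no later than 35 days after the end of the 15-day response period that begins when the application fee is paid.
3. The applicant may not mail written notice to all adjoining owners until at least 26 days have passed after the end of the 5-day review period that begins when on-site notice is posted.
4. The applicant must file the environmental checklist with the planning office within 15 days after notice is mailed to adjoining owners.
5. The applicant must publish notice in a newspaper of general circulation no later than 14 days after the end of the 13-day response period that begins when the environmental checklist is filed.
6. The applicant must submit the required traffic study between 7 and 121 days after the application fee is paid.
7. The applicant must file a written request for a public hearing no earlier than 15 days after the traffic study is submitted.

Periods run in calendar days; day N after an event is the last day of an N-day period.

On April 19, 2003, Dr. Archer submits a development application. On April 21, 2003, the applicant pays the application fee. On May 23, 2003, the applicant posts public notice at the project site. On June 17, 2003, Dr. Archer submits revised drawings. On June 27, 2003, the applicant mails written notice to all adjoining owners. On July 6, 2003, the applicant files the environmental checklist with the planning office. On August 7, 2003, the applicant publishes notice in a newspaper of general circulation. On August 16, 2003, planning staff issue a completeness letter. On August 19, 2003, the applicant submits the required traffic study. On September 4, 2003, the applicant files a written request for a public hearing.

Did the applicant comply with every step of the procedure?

Step 1 — counting 45 days from April 19, 2003 (when the application is submitted) gives a deadline of June 3, 2003; April 21, 2003 is within that limit.
Step 2 — 16 and 35 days from May 6, 2003 (end of the 15-day response period, which began when the application fee is paid on April 21, 2003) are May 22, 2003 and June 10, 2003 respectively; done May 23, 2003, which is between those dates.
Step 3 — must wait 26 days from May 28, 2003 (end of the 5-day review period, which began when on-site notice is posted on May 23, 2003), so not before June 23, 2003; June 27, 2003 is on or after that date.
Step 4 — counting 15 days from June 27, 2003 (when notice is mailed to adjoining owners) gives a deadline of July 12, 2003; July 6, 2003 is within that limit.
Step 5 — counting 14 days from July 19, 2003 (end of the 13-day response period, which began when the environmental checklist is filed on July 6, 2003) gives a deadline of August 2, 2003; done August 7, 2003 — 5 days late.
The procedure was therefore not followed at step 5.

No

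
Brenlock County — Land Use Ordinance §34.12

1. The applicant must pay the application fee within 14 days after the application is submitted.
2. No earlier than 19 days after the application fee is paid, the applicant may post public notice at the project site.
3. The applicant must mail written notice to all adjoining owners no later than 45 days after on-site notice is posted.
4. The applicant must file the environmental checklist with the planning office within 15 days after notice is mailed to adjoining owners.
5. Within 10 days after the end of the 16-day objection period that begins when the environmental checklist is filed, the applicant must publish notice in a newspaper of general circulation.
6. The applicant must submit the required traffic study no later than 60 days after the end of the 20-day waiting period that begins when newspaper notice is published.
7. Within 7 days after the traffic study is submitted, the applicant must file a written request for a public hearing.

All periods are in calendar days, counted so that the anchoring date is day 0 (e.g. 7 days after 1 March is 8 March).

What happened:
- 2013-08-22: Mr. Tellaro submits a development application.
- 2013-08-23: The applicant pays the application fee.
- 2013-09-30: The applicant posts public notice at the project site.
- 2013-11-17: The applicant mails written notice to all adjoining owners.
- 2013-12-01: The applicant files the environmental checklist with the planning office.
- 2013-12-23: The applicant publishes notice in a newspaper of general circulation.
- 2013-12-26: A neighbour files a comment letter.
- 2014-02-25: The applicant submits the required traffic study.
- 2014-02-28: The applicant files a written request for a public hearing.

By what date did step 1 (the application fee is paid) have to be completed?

Step 1 runs from 2013-08-22, when the application is submitted. 14 days after 2013-08-22 is 2013-09-05.

2013-09-05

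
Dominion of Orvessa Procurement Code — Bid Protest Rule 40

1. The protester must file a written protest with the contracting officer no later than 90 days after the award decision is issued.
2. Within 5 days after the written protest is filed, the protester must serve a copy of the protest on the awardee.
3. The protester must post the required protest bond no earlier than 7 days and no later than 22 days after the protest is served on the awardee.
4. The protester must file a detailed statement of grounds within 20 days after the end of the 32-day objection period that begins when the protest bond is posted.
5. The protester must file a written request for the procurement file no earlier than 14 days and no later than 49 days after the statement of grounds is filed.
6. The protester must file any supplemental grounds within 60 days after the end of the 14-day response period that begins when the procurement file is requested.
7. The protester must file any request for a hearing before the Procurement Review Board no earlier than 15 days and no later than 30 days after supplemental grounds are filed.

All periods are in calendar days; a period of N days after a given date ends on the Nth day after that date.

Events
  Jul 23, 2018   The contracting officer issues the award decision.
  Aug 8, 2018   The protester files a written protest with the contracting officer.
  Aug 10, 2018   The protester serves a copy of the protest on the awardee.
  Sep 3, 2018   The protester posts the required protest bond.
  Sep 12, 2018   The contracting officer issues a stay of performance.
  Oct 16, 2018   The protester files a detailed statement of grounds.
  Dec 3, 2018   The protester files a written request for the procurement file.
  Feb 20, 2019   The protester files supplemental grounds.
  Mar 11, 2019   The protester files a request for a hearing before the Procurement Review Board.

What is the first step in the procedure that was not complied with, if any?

Step 3

(1) due by Jul 23, 2018 + 90 days = Oct 21, 2018; done Aug 8, 2018 — timely.
(2) due by Aug 8, 2018 + 5 days = Aug 13, 2018; Aug 10, 2018 is within that limit.
(3) the permitted window runs from Aug 10, 2018 + 7 = Aug 17, 2018 to Aug 10, 2018 + 22 = Sep 1, 2018; done Sep 3, 2018 — 2 days after the window closed.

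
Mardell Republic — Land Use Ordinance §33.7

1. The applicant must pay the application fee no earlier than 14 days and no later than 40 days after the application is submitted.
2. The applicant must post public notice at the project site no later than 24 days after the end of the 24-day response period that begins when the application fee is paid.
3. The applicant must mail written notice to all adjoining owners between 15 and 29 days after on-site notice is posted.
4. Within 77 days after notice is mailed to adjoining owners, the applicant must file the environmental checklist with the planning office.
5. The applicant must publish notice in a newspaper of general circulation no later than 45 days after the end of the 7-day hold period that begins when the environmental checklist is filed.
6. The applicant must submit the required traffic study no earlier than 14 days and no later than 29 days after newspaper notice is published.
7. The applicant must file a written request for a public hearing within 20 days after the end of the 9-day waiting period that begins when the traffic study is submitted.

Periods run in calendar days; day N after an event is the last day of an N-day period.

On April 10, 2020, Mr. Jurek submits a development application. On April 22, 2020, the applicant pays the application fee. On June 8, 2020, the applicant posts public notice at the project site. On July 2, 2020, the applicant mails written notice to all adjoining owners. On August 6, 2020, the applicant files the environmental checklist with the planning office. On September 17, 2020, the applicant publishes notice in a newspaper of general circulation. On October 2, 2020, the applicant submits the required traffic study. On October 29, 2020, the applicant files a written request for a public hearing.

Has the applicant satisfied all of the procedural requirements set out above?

Step 1: the window is 14–40 days after April 10, 2020 (when the application is submitted), so April 24, 2020 through May 20, 2020; April 22, 2020 is 2 days too early.
The analysis stops there.

No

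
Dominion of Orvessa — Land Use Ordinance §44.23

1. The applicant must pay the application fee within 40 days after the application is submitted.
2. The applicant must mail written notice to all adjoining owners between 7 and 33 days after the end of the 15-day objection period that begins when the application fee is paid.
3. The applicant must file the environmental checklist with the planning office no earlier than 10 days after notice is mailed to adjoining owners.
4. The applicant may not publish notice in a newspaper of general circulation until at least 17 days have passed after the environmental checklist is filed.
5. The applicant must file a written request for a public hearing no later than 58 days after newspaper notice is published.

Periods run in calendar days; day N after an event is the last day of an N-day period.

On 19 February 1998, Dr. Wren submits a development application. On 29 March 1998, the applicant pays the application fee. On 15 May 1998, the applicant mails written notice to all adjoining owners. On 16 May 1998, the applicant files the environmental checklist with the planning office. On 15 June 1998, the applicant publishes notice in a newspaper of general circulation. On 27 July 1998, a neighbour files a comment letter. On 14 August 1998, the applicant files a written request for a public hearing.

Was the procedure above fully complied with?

No

Step 1 — counting 40 days from 19 February 1998 (when the application is submitted) gives a deadline of 31 March 1998; done 29 March 1998 — timely.
Step 2 — 7 and 33 days from 13 April 1998 (end of the 15-day objection period, which began when the application fee is paid on 29 March 1998) are 20 April 1998 and 16 May 1998 respectively; done 15 May 1998, which is between those dates.
Step 3 — must wait 10 days from 15 May 1998 (when notice is mailed to adjoining owners), so not before 25 May 1998; 16 May 1998 is 9 days before the earliest permitted date.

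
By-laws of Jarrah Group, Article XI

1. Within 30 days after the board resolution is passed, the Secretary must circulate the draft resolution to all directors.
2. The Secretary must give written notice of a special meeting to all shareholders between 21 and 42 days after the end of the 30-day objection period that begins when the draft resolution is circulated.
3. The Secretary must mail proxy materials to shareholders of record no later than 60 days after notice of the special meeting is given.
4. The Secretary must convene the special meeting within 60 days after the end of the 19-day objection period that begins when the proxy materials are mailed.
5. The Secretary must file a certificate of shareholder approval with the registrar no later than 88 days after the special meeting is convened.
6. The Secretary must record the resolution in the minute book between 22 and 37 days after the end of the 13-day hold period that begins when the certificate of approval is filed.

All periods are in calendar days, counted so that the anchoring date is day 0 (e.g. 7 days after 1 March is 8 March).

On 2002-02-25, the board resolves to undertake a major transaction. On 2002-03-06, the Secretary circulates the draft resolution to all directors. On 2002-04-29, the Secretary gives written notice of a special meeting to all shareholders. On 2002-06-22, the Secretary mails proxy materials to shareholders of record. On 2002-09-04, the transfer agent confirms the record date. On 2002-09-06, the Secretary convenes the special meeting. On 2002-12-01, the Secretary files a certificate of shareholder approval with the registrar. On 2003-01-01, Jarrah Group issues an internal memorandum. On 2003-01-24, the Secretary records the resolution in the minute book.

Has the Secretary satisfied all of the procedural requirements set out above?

No

Step 1: 30 days after 2002-02-25 (when the board resolution is passed) is 2002-03-27; completed 2002-03-06, before the deadline.
Step 2: the window is 21–42 days after 2002-04-05 (end of the 30-day objection period, which began when the draft resolution is circulated on 2002-03-06), so 2002-04-26 through 2002-05-17; 2002-04-29 falls inside that range.
Step 3: 60 days after 2002-04-29 (when notice of the special meeting is given) is 2002-06-28; done 2002-06-22 — timely.
Step 4: 60 days after 2002-07-11 (end of the 19-day objection period, which began when the proxy materials are mailed on 2002-06-22) is 2002-09-09; 2002-09-06 is within that limit.
Step 5: 88 days after 2002-09-06 (when the special meeting is convened) is 2002-12-03; 2002-12-01 is within that limit.
Step 6: the window is 22–37 days after 2002-12-14 (end of the 13-day hold period, which began when the certificate of approval is filed on 2002-12-01), so 2003-01-05 through 2003-01-20; 2003-01-24 is 4 days past the end of the window.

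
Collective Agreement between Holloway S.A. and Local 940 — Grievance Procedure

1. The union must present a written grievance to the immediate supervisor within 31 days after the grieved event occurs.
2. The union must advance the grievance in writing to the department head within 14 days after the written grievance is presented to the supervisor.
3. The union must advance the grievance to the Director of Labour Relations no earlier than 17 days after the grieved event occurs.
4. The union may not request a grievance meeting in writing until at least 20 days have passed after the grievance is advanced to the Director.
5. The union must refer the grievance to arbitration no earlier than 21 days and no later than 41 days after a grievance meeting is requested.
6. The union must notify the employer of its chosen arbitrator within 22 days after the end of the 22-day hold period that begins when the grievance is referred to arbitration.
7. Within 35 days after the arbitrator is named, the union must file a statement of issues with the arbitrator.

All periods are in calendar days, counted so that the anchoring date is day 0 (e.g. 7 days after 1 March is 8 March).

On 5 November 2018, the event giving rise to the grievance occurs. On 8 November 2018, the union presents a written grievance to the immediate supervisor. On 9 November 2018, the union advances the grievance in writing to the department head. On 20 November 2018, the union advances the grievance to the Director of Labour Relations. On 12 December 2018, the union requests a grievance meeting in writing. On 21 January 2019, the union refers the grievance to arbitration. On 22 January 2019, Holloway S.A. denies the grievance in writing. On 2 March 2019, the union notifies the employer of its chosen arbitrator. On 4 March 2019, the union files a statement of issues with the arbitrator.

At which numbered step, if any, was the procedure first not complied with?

Step 3

Step 1: 31 days after 5 November 2018 (when the grieved event occurs) is 6 December 2018; completed 8 November 2018, before the deadline.
Step 2: 14 days after 8 November 2018 (when the written grievance is presented to the supervisor) is 22 November 2018; done 9 November 2018 — timely.
Step 3: the earliest permitted date is 17 days after 5 November 2018 (when the grieved event occurs), i.e. 22 November 2018; 20 November 2018 is 2 days before the earliest permitted date.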